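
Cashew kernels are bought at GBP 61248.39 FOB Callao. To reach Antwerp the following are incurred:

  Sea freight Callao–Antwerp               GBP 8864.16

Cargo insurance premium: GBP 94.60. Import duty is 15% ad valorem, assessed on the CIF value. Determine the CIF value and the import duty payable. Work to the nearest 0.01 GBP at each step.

CIF = FOB price + freight + insurance
CIF = 61248.39 + 8864.16 + 94.60 = 70207.15
Import duty = 70207.15 × 15% = 10531.07

CIF value: GBP 70207.15; import duty: GBP 10531.07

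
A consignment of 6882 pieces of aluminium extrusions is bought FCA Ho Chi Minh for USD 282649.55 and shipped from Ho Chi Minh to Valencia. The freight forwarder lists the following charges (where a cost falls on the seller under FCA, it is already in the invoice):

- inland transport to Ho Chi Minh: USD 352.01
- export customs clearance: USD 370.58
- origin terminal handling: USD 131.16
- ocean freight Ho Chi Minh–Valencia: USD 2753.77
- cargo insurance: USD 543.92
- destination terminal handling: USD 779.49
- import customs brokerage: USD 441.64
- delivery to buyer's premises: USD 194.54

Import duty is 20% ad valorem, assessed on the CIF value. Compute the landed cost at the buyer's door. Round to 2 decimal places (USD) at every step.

Total landed cost: USD 344709.75

FCA: the seller delivers export-cleared goods to the carrier; the buyer bears costs from that point.
Already in the invoice (seller's account under FCA): inland to port, export clearance — exclude.
CIF value = FCA price + origin terminal + freight + insurance = 282649.55 + 131.16 + 2753.77 + 543.92 = 286078.40
Import duty = 286078.40 × 20% = 57215.68
Buyer bears: origin terminal 131.16 + freight 2753.77 + insurance 543.92 + destination terminal 779.49 + brokerage 441.64 + delivery 194.54 + duty 57215.68 = 62060.20
Landed cost = invoice 282649.55 + 62060.20 = 344709.75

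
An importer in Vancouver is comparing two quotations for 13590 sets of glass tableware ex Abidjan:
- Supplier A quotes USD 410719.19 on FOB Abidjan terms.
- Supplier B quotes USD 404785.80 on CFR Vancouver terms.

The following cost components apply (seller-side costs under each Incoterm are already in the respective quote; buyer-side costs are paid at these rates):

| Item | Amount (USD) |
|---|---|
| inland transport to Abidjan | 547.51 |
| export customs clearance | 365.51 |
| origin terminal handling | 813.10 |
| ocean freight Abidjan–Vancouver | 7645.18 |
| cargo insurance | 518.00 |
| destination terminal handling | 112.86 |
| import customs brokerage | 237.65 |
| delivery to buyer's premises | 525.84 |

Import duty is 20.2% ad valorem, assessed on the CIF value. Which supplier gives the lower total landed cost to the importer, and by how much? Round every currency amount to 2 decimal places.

Supplier A (FOB):
CIF value = FOB price + freight + insurance = 410719.19 + 7645.18 + 518.00 = 418882.37
Import duty = 418882.37 × 20.2% = 84614.24
Buyer bears (A): 7645.18 + 518.00 + 112.86 + 237.65 + 525.84 = 9039.53
Landed cost (A) = invoice 410719.19 + 9039.53 + duty 84614.24 = 504372.96
Supplier B (CFR):
CIF value = CFR price + insurance = 404785.80 + 518.00 = 405303.80
Import duty = 405303.80 × 20.2% = 81871.37
Buyer bears (B): 518.00 + 112.86 + 237.65 + 525.84 = 1394.35
Landed cost (B) = invoice 404785.80 + 1394.35 + duty 81871.37 = 488051.52
Difference = |504372.96 − 488051.52| = 16321.44

Supplier B is cheaper by USD 16321.44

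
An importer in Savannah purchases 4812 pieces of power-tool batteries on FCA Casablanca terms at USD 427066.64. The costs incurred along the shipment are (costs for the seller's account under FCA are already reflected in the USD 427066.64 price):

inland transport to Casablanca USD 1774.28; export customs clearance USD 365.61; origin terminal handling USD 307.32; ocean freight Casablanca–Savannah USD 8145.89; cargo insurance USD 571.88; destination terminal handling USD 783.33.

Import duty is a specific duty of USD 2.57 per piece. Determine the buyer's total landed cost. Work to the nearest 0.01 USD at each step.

Total landed cost: USD 449241.90

FCA: the seller delivers export-cleared goods to the carrier; the buyer bears costs from that point.
Already in the invoice (seller's account under FCA): inland to port, export clearance — exclude.
CIF value = FCA price + origin terminal + freight + insurance = 427066.64 + 307.32 + 8145.89 + 571.88 = 436091.73
Import duty = 4812 × 2.57 = 12366.84
Buyer bears: origin terminal 307.32 + freight 8145.89 + insurance 571.88 + destination terminal 783.33 + duty 12366.84 = 22175.26
Landed cost = invoice 427066.64 + 22175.26 = 449241.90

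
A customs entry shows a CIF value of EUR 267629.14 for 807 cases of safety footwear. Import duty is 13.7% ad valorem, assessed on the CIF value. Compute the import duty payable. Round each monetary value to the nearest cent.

Import duty: EUR 36665.19

Import duty = 267629.14 × 13.7% = 36665.19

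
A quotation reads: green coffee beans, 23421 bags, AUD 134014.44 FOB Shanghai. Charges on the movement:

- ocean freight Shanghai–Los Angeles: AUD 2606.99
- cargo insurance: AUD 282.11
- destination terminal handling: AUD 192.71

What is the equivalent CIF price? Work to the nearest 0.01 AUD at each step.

CIF price: AUD 136903.54

Not relevant to the conversion: destination terminal — on the buyer under both terms; not part of either seller's price.
From FOB to CIF, the seller additionally bears: freight, insurance.
CIF price = 134014.44 + 2606.99 + 282.11 = 136903.54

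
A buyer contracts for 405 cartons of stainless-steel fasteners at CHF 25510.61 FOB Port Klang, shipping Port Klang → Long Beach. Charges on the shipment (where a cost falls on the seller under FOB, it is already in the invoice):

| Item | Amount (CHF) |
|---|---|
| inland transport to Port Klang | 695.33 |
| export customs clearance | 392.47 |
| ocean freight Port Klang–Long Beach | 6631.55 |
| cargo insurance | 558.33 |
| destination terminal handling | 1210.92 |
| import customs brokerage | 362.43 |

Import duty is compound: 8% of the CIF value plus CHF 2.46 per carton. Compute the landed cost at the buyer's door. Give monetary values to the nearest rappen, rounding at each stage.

FOB: the seller bears costs until goods are on board at the origin port; the buyer bears freight, insurance and all costs thereafter.
Already in the invoice (seller's account under FOB): inland to port, export clearance — exclude.
CIF value = FOB price + freight + insurance = 25510.61 + 6631.55 + 558.33 = 32700.49
Ad valorem component: 32700.49 × 8% = 2616.04
Specific component: 405 × 2.46 = 996.30
Import duty = 2616.04 + 996.30 = 3612.34
Buyer bears: freight 6631.55 + insurance 558.33 + destination terminal 1210.92 + brokerage 362.43 + duty 3612.34 = 12375.57
Landed cost = invoice 25510.61 + 12375.57 = 37886.18

Total landed cost: CHF 37886.18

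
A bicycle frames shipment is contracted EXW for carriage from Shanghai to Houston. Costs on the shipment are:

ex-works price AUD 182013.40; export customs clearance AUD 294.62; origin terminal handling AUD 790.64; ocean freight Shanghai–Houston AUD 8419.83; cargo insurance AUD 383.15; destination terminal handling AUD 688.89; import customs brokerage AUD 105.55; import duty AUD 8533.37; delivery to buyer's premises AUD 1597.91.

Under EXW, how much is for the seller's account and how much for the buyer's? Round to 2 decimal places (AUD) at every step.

Seller: AUD 182013.40; buyer: AUD 20813.96

EXW: the seller makes goods available at their premises; the buyer bears all onward costs.
Seller's account: goods 182013.40 = 182013.40
Buyer's account: export clearance 294.62 + origin terminal 790.64 + freight 8419.83 + insurance 383.15 + destination terminal 688.89 + brokerage 105.55 + duty 8533.37 + delivery 1597.91 = 20813.96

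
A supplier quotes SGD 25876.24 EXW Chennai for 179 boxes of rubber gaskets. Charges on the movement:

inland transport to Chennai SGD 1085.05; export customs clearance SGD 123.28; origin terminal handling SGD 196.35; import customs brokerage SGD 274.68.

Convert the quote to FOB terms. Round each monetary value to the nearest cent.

FOB price: SGD 27280.92

Not relevant to the conversion: brokerage — on the buyer under both terms; not part of either seller's price.
From EXW to FOB, the seller additionally bears: inland to port, export clearance, origin terminal.
FOB price = 25876.24 + 1085.05 + 123.28 + 196.35 = 27280.92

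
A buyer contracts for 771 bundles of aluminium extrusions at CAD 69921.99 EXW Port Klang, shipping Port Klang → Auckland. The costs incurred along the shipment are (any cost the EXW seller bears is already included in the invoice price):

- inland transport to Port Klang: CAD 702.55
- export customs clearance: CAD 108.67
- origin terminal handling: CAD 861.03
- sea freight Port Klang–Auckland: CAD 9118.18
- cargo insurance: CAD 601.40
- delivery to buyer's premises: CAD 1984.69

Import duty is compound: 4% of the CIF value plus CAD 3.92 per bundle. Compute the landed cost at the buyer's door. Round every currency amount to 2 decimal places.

Total landed cost: CAD 89573.38

EXW: the seller makes goods available at their premises; the buyer bears all onward costs.
CIF value = EXW price + inland to port + export clearance + origin terminal + freight + insurance = 69921.99 + 702.55 + 108.67 + 861.03 + 9118.18 + 601.40 = 81313.82
Ad valorem component: 81313.82 × 4% = 3252.55
Specific component: 771 × 3.92 = 3022.32
Import duty = 3252.55 + 3022.32 = 6274.87
Buyer bears: inland to port 702.55 + export clearance 108.67 + origin terminal 861.03 + freight 9118.18 + insurance 601.40 + delivery 1984.69 + duty 6274.87 = 19651.39
Landed cost = invoice 69921.99 + 19651.39 = 89573.38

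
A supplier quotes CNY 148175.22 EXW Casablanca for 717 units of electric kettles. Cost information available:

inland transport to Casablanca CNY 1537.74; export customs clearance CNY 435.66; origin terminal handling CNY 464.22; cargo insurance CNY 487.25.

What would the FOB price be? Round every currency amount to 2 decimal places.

Not relevant to the conversion: insurance — on the buyer under both terms; not part of either seller's price.
From EXW to FOB, the seller additionally bears: inland to port, export clearance, origin terminal.
FOB price = 148175.22 + 1537.74 + 435.66 + 464.22 = 150612.84

FOB price: CNY 150612.84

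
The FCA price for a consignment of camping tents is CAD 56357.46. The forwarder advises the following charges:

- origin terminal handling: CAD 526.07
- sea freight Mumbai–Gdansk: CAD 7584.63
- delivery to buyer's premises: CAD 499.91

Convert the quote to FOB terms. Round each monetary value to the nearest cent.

Not relevant to the conversion: freight, delivery — on the buyer under both terms; not part of either seller's price.
From FCA to FOB, the seller additionally bears: origin terminal.
FOB price = 56357.46 + 526.07 = 56883.53

FOB price: CAD 56883.53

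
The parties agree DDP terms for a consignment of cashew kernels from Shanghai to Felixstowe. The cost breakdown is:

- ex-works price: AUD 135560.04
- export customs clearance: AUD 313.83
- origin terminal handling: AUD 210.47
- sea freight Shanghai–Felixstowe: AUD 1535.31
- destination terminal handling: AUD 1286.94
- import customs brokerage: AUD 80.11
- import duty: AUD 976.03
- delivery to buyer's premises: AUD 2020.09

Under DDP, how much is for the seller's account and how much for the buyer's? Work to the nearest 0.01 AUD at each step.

Seller: AUD 141982.82; buyer: AUD 0.00

DDP: the seller bears all costs including import duty.
Seller's account: goods 135560.04 + export clearance 313.83 + origin terminal 210.47 + freight 1535.31 + destination terminal 1286.94 + brokerage 80.11 + duty 976.03 + delivery 2020.09 = 141982.82
Buyer's account: 0.00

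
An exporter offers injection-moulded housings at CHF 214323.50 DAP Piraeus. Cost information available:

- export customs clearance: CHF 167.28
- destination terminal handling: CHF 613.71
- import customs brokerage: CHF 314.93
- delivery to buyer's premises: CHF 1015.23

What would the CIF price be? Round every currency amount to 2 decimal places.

CIF price: CHF 212694.56

Not relevant to the conversion: export clearance — on the seller under both DAP and CIF; already in the DAP price and stays in the CIF price. brokerage — on the buyer under both terms; not part of either seller's price.
From DAP to CIF, the seller no longer bears: destination terminal, delivery.
CIF price = 214323.50 − 613.71 − 1015.23 = 212694.56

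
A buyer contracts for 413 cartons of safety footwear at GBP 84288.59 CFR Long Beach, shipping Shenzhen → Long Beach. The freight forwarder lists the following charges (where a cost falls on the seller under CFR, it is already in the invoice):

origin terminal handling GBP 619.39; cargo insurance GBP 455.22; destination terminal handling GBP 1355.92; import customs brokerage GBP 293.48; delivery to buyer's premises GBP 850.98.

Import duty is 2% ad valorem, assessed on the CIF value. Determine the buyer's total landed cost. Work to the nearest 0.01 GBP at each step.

CFR: the seller pays costs through ocean freight to the destination port, but not insurance.
Already in the invoice (seller's account under CFR): origin terminal — exclude.
CIF value = CFR price + insurance = 84288.59 + 455.22 = 84743.81
Import duty = 84743.81 × 2% = 1694.88
Buyer bears: insurance 455.22 + destination terminal 1355.92 + brokerage 293.48 + delivery 850.98 + duty 1694.88 = 4650.48
Landed cost = invoice 84288.59 + 4650.48 = 88939.07

Total landed cost: GBP 88939.07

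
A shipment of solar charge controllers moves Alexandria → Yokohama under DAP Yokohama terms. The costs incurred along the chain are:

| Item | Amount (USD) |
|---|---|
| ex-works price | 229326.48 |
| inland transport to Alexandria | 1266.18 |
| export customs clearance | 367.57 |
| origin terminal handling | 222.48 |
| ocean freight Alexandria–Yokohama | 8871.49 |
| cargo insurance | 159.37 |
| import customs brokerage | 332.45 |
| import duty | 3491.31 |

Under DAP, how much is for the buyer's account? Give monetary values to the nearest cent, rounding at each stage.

Buyer's account: USD 3823.76

DAP: the seller bears all costs to the named destination except import duty and clearance.
Seller's account: goods 229326.48 + inland to port 1266.18 + export clearance 367.57 + origin terminal 222.48 + freight 8871.49 + insurance 159.37 = 240213.57
Buyer's account: brokerage 332.45 + duty 3491.31 = 3823.76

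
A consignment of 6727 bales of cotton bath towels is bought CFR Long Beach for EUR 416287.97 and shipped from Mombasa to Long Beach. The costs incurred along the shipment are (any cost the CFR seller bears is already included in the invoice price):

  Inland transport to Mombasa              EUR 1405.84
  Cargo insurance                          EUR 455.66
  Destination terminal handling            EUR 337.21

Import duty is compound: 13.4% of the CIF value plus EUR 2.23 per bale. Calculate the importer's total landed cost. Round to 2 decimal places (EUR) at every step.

Total landed cost: EUR 487925.70

CFR: the seller pays costs through ocean freight to the destination port, but not insurance.
Already in the invoice (seller's account under CFR): inland to port — exclude.
CIF value = CFR price + insurance = 416287.97 + 455.66 = 416743.63
Ad valorem component: 416743.63 × 13.4% = 55843.65
Specific component: 6727 × 2.23 = 15001.21
Import duty = 55843.65 + 15001.21 = 70844.86
Buyer bears: insurance 455.66 + destination terminal 337.21 + duty 70844.86 = 71637.73
Landed cost = invoice 416287.97 + 71637.73 = 487925.70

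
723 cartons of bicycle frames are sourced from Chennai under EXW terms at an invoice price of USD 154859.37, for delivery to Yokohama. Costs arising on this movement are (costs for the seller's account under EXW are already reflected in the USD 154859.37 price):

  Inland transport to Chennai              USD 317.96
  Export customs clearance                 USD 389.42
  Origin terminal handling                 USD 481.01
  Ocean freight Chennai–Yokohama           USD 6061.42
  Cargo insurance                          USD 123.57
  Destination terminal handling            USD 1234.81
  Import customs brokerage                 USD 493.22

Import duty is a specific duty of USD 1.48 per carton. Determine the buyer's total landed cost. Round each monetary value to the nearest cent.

Total landed cost: USD 165030.82

EXW: the seller makes goods available at their premises; the buyer bears all onward costs.
CIF value = EXW price + inland to port + export clearance + origin terminal + freight + insurance = 154859.37 + 317.96 + 389.42 + 481.01 + 6061.42 + 123.57 = 162232.75
Import duty = 723 × 1.48 = 1070.04
Buyer bears: inland to port 317.96 + export clearance 389.42 + origin terminal 481.01 + freight 6061.42 + insurance 123.57 + destination terminal 1234.81 + brokerage 493.22 + duty 1070.04 = 10171.45
Landed cost = invoice 154859.37 + 10171.45 = 165030.82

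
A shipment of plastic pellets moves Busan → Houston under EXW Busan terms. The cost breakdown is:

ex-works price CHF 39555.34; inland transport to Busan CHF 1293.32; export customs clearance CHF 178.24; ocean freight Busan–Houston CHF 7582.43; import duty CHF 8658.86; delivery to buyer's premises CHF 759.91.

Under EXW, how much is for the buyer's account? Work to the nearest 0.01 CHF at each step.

EXW: the seller makes goods available at their premises; the buyer bears all onward costs.
Seller's account: goods 39555.34 = 39555.34
Buyer's account: inland to port 1293.32 + export clearance 178.24 + freight 7582.43 + duty 8658.86 + delivery 759.91 = 18472.76

Buyer's account: CHF 18472.76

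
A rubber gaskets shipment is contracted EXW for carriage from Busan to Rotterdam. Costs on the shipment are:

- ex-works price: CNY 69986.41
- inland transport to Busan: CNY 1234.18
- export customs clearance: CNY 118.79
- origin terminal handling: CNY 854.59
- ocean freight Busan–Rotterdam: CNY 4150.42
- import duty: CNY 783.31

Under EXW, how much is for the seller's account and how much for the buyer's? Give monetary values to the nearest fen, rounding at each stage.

EXW: the seller makes goods available at their premises; the buyer bears all onward costs.
Seller's account: goods 69986.41 = 69986.41
Buyer's account: inland to port 1234.18 + export clearance 118.79 + origin terminal 854.59 + freight 4150.42 + duty 783.31 = 7141.29

Seller: CNY 69986.41; buyer: CNY 7141.29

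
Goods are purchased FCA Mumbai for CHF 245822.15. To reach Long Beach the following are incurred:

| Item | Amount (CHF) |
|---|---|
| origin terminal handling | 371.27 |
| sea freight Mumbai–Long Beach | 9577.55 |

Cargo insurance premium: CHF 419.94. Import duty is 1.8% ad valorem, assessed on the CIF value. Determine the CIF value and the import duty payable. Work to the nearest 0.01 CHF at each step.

CIF value: CHF 256190.91; import duty: CHF 4611.44

CIF = FCA price + pre-shipment costs + freight + insurance
CIF = 245822.15 + 371.27 + 9577.55 + 419.94 = 256190.91
Import duty = 256190.91 × 1.8% = 4611.44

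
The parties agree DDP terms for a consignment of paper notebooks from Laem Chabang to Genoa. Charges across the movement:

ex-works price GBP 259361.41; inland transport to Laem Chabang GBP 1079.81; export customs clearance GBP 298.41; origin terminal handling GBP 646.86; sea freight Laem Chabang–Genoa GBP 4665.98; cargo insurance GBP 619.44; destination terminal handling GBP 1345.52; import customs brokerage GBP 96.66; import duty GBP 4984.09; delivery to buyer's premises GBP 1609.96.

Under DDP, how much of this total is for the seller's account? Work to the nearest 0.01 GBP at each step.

Seller's account: GBP 274708.14

DDP: the seller bears all costs including import duty.
Seller's account: goods 259361.41 + inland to port 1079.81 + export clearance 298.41 + origin terminal 646.86 + freight 4665.98 + insurance 619.44 + destination terminal 1345.52 + brokerage 96.66 + duty 4984.09 + delivery 1609.96 = 274708.14
Buyer's account: 0.00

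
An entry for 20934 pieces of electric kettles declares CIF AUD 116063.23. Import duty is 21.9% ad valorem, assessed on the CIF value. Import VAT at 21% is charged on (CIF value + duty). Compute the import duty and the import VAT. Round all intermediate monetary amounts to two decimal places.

Import duty = 116063.23 × 21.9% = 25417.85
VAT base = CIF + duty = 116063.23 + 25417.85 = 141481.08
Import VAT = 141481.08 × 21% = 29711.03

Import duty: AUD 25417.85; import VAT: AUD 29711.03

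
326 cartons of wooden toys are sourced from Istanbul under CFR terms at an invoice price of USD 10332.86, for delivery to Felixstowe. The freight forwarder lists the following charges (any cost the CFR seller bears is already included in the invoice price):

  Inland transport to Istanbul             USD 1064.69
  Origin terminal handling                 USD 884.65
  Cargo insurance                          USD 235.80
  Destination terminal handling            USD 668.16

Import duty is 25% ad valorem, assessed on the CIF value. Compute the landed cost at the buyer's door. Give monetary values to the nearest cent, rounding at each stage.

CFR: the seller pays costs through ocean freight to the destination port, but not insurance.
Already in the invoice (seller's account under CFR): inland to port, origin terminal — exclude.
CIF value = CFR price + insurance = 10332.86 + 235.80 = 10568.66
Import duty = 10568.66 × 25% = 2642.17
Buyer bears: insurance 235.80 + destination terminal 668.16 + duty 2642.17 = 3546.13
Landed cost = invoice 10332.86 + 3546.13 = 13878.99

Total landed cost: USD 13878.99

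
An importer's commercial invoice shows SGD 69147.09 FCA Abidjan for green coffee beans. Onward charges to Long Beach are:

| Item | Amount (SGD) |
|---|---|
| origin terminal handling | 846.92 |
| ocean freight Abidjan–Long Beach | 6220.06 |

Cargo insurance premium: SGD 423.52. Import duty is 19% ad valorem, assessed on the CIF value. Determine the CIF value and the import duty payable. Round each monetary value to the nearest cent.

CIF value: SGD 76637.59; import duty: SGD 14561.14

CIF = FCA price + pre-shipment costs + freight + insurance
CIF = 69147.09 + 846.92 + 6220.06 + 423.52 = 76637.59
Import duty = 76637.59 × 19% = 14561.14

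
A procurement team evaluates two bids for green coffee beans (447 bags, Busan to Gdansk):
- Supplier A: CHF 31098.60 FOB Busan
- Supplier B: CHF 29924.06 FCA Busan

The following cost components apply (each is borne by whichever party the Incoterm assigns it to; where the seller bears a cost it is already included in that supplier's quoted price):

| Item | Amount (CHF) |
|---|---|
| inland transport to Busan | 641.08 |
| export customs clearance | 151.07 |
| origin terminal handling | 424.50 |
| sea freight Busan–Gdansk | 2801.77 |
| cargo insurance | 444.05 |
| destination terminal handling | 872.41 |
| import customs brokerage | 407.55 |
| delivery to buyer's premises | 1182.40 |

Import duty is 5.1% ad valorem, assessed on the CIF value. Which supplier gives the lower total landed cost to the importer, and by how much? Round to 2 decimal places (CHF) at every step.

Supplier B is cheaper by CHF 788.30

Supplier A (FOB):
CIF value = FOB price + freight + insurance = 31098.60 + 2801.77 + 444.05 = 34344.42
Import duty = 34344.42 × 5.1% = 1751.57
Buyer bears (A): 2801.77 + 444.05 + 872.41 + 407.55 + 1182.40 = 5708.18
Landed cost (A) = invoice 31098.60 + 5708.18 + duty 1751.57 = 38558.35
Supplier B (FCA):
CIF value = FCA price + origin terminal + freight + insurance = 29924.06 + 424.50 + 2801.77 + 444.05 = 33594.38
Import duty = 33594.38 × 5.1% = 1713.31
Buyer bears (B): 424.50 + 2801.77 + 444.05 + 872.41 + 407.55 + 1182.40 = 6132.68
Landed cost (B) = invoice 29924.06 + 6132.68 + duty 1713.31 = 37770.05
Difference = |38558.35 − 37770.05| = 788.30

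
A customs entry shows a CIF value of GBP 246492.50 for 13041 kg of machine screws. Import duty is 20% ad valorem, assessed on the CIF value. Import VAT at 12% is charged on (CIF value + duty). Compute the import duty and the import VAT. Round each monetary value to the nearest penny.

Import duty: GBP 49298.50; import VAT: GBP 35494.92

Import duty = 246492.50 × 20% = 49298.50
VAT base = CIF + duty = 246492.50 + 49298.50 = 295791.00
Import VAT = 295791.00 × 12% = 35494.92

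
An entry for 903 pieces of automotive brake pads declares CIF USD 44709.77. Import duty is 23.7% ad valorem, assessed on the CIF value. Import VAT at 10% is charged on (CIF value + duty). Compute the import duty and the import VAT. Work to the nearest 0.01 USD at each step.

Import duty: USD 10596.22; import VAT: USD 5530.60

Import duty = 44709.77 × 23.7% = 10596.22
VAT base = CIF + duty = 44709.77 + 10596.22 = 55305.99
Import VAT = 55305.99 × 10% = 5530.60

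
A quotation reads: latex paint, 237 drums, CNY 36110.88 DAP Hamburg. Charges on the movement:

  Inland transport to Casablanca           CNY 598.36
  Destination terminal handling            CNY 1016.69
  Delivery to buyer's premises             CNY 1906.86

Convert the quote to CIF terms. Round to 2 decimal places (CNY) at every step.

CIF price: CNY 33187.33

Not relevant to the conversion: inland to port — on the seller under both DAP and CIF; already in the DAP price and stays in the CIF price.
From DAP to CIF, the seller no longer bears: destination terminal, delivery.
CIF price = 36110.88 − 1016.69 − 1906.86 = 33187.33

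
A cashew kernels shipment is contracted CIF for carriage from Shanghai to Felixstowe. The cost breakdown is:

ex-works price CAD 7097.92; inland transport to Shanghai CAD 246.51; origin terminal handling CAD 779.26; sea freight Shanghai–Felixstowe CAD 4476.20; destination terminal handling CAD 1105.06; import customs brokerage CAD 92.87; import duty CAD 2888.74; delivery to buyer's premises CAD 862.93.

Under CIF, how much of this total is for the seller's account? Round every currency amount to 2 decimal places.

CIF: the seller pays costs through ocean freight and marine insurance to the destination port.
Seller's account: goods 7097.92 + inland to port 246.51 + origin terminal 779.26 + freight 4476.20 = 12599.89
Buyer's account: destination terminal 1105.06 + brokerage 92.87 + duty 2888.74 + delivery 862.93 = 4949.60

Seller's account: CAD 12599.89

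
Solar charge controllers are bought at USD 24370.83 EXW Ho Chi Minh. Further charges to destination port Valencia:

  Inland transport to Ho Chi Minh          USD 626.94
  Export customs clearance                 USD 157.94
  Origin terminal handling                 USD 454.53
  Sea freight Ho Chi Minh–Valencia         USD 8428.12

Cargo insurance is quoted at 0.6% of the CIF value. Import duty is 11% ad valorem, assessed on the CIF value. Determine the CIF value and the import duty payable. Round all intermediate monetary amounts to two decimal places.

Let C be the CIF value. C = EXW price + pre-shipment costs + freight + 0.6% × C
C − 0.6% × C = 24370.83 + 626.94 + 157.94 + 454.53 + 8428.12
0.994 × C = 34038.36
C = 34038.36 / 0.994 = 34243.82
Insurance premium = 0.6% × 34243.82 = 205.46
Import duty = 34243.82 × 11% = 3766.82

CIF value: USD 34243.82; import duty: USD 3766.82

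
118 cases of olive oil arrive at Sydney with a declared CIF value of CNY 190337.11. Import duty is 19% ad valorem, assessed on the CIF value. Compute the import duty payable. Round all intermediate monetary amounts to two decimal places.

Import duty = 190337.11 × 19% = 36164.05

Import duty: CNY 36164.05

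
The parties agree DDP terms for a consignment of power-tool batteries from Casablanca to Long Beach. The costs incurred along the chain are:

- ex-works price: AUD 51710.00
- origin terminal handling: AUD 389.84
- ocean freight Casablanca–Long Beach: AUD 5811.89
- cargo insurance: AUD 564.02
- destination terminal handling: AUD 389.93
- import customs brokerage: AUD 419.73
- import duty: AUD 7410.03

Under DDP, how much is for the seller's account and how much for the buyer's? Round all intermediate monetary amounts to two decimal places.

Seller: AUD 66695.44; buyer: AUD 0.00

DDP: the seller bears all costs including import duty.
Seller's account: goods 51710.00 + origin terminal 389.84 + freight 5811.89 + insurance 564.02 + destination terminal 389.93 + brokerage 419.73 + duty 7410.03 = 66695.44
Buyer's account: 0.00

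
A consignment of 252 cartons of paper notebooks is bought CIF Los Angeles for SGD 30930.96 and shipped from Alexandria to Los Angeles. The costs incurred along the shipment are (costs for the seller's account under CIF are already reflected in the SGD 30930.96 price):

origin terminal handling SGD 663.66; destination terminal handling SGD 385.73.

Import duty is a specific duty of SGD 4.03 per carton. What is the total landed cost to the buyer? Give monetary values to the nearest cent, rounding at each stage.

CIF: the seller pays costs through ocean freight and marine insurance to the destination port.
Already in the invoice (seller's account under CIF): origin terminal — exclude.
The CIF price already equals the CIF value: 30930.96
Import duty = 252 × 4.03 = 1015.56
Buyer bears: destination terminal 385.73 + duty 1015.56 = 1401.29
Landed cost = invoice 30930.96 + 1401.29 = 32332.25

Total landed cost: SGD 32332.25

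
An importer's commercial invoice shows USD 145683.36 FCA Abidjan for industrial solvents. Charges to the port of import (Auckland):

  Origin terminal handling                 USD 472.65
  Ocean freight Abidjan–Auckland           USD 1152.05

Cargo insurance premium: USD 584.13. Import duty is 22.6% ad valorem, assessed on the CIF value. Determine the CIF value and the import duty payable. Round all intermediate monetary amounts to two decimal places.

CIF value: USD 147892.19; import duty: USD 33423.63

CIF = FCA price + pre-shipment costs + freight + insurance
CIF = 145683.36 + 472.65 + 1152.05 + 584.13 = 147892.19
Import duty = 147892.19 × 22.6% = 33423.63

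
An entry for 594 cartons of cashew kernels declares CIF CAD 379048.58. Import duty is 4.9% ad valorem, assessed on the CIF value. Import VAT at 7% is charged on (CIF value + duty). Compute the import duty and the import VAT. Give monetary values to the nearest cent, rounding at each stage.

Import duty: CAD 18573.38; import VAT: CAD 27833.54

Import duty = 379048.58 × 4.9% = 18573.38
VAT base = CIF + duty = 379048.58 + 18573.38 = 397621.96
Import VAT = 397621.96 × 7% = 27833.54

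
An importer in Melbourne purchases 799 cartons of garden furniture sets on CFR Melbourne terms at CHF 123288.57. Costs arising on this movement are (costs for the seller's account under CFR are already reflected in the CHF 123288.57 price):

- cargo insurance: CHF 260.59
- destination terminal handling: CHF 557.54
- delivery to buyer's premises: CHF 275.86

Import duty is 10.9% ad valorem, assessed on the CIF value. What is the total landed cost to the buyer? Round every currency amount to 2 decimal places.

CFR: the seller pays costs through ocean freight to the destination port, but not insurance.
CIF value = CFR price + insurance = 123288.57 + 260.59 = 123549.16
Import duty = 123549.16 × 10.9% = 13466.86
Buyer bears: insurance 260.59 + destination terminal 557.54 + delivery 275.86 + duty 13466.86 = 14560.85
Landed cost = invoice 123288.57 + 14560.85 = 137849.42

Total landed cost: CHF 137849.42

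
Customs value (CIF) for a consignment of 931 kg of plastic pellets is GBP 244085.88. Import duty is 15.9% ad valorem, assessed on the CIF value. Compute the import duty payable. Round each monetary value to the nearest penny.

Import duty: GBP 38809.65

Import duty = 244085.88 × 15.9% = 38809.65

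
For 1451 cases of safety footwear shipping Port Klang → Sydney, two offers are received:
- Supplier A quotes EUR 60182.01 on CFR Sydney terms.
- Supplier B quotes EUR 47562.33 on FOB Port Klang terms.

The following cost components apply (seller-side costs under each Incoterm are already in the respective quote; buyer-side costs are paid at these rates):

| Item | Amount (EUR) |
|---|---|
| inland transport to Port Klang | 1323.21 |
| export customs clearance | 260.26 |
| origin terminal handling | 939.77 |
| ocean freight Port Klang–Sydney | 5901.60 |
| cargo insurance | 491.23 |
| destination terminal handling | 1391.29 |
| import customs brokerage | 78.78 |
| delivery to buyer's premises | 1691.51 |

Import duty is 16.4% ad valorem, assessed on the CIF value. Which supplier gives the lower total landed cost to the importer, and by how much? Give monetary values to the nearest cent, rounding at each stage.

Supplier B is cheaper by EUR 7819.84

Supplier A (CFR):
CIF value = CFR price + insurance = 60182.01 + 491.23 = 60673.24
Import duty = 60673.24 × 16.4% = 9950.41
Buyer bears (A): 491.23 + 1391.29 + 78.78 + 1691.51 = 3652.81
Landed cost (A) = invoice 60182.01 + 3652.81 + duty 9950.41 = 73785.23
Supplier B (FOB):
CIF value = FOB price + freight + insurance = 47562.33 + 5901.60 + 491.23 = 53955.16
Import duty = 53955.16 × 16.4% = 8848.65
Buyer bears (B): 5901.60 + 491.23 + 1391.29 + 78.78 + 1691.51 = 9554.41
Landed cost (B) = invoice 47562.33 + 9554.41 + duty 8848.65 = 65965.39
Difference = |73785.23 − 65965.39| = 7819.84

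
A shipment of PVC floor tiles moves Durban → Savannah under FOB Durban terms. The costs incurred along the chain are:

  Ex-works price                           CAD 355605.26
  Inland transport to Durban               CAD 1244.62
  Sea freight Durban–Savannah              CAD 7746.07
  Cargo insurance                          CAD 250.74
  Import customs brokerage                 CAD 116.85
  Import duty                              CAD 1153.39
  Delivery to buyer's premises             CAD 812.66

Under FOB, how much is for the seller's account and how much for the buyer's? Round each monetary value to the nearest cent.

FOB: the seller bears costs until goods are on board at the origin port; the buyer bears freight, insurance and all costs thereafter.
Seller's account: goods 355605.26 + inland to port 1244.62 = 356849.88
Buyer's account: freight 7746.07 + insurance 250.74 + brokerage 116.85 + duty 1153.39 + delivery 812.66 = 10079.71

Seller: CAD 356849.88; buyer: CAD 10079.71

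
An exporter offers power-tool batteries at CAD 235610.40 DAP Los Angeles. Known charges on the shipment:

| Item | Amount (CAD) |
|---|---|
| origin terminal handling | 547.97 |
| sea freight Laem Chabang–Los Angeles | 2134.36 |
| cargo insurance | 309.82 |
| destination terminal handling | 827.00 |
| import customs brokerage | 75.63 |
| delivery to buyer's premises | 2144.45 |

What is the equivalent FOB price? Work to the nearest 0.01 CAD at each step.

FOB price: CAD 230194.77

Not relevant to the conversion: origin terminal — on the seller under both DAP and FOB; already in the DAP price and stays in the FOB price. brokerage — on the buyer under both terms; not part of either seller's price.
From DAP to FOB, the seller no longer bears: freight, insurance, destination terminal, delivery.
FOB price = 235610.40 − 2134.36 − 309.82 − 827.00 − 2144.45 = 230194.77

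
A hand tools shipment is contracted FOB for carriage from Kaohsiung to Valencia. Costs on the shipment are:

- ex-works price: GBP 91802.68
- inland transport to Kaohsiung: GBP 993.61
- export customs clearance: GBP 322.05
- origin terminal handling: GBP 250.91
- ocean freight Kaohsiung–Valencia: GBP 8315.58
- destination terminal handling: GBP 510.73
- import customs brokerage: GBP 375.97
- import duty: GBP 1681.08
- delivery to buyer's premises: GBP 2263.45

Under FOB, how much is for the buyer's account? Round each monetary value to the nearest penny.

Buyer's account: GBP 13146.81

FOB: the seller bears costs until goods are on board at the origin port; the buyer bears freight, insurance and all costs thereafter.
Seller's account: goods 91802.68 + inland to port 993.61 + export clearance 322.05 + origin terminal 250.91 = 93369.25
Buyer's account: freight 8315.58 + destination terminal 510.73 + brokerage 375.97 + duty 1681.08 + delivery 2263.45 = 13146.81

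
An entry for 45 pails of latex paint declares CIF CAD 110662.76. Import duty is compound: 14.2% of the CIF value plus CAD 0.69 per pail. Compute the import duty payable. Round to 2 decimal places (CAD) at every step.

Ad valorem component: 110662.76 × 14.2% = 15714.11
Specific component: 45 × 0.69 = 31.05
Import duty = 15714.11 + 31.05 = 15745.16

Import duty: CAD 15745.16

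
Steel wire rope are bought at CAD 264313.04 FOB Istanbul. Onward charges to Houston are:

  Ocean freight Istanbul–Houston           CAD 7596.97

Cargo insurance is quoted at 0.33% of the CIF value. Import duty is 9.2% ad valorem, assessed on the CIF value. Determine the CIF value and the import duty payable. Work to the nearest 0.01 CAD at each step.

CIF value: CAD 272810.28; import duty: CAD 25098.55

Let C be the CIF value. C = FOB price + freight + 0.33% × C
C − 0.33% × C = 264313.04 + 7596.97
0.9967 × C = 271910.01
C = 271910.01 / 0.9967 = 272810.28
Insurance premium = 0.33% × 272810.28 = 900.27
Import duty = 272810.28 × 9.2% = 25098.55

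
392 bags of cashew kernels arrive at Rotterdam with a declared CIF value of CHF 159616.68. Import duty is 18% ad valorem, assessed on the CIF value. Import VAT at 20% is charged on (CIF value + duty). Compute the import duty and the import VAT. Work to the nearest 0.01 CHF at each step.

Import duty: CHF 28731.00; import VAT: CHF 37669.54

Import duty = 159616.68 × 18% = 28731.00
VAT base = CIF + duty = 159616.68 + 28731.00 = 188347.68
Import VAT = 188347.68 × 20% = 37669.54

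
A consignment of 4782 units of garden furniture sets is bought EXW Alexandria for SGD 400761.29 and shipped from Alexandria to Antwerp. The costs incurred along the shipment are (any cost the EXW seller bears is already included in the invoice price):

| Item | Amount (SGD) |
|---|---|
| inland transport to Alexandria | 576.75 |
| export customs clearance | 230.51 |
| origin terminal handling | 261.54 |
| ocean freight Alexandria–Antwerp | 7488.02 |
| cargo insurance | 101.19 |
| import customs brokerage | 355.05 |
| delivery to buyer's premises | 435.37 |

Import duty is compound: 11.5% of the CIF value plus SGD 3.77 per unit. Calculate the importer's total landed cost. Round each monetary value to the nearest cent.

Total landed cost: SGD 475321.08

EXW: the seller makes goods available at their premises; the buyer bears all onward costs.
CIF value = EXW price + inland to port + export clearance + origin terminal + freight + insurance = 400761.29 + 576.75 + 230.51 + 261.54 + 7488.02 + 101.19 = 409419.30
Ad valorem component: 409419.30 × 11.5% = 47083.22
Specific component: 4782 × 3.77 = 18028.14
Import duty = 47083.22 + 18028.14 = 65111.36
Buyer bears: inland to port 576.75 + export clearance 230.51 + origin terminal 261.54 + freight 7488.02 + insurance 101.19 + brokerage 355.05 + delivery 435.37 + duty 65111.36 = 74559.79
Landed cost = invoice 400761.29 + 74559.79 = 475321.08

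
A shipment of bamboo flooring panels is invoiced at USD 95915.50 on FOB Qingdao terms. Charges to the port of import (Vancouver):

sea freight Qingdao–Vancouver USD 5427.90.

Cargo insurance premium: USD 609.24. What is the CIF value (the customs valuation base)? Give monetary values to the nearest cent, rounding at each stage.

CIF = FOB price + freight + insurance
CIF = 95915.50 + 5427.90 + 609.24 = 101952.64

CIF value: USD 101952.64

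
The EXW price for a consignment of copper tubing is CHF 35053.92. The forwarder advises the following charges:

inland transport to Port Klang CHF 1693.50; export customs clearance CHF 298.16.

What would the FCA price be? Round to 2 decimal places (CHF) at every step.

From EXW to FCA, the seller additionally bears: inland to port, export clearance.
FCA price = 35053.92 + 1693.50 + 298.16 = 37045.58

FCA price: CHF 37045.58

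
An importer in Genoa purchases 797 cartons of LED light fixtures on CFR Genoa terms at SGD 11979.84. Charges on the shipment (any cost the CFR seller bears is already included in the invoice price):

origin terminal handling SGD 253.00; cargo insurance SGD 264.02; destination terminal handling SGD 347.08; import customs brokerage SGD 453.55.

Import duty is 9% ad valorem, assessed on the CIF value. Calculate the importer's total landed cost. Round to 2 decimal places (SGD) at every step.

CFR: the seller pays costs through ocean freight to the destination port, but not insurance.
Already in the invoice (seller's account under CFR): origin terminal — exclude.
CIF value = CFR price + insurance = 11979.84 + 264.02 = 12243.86
Import duty = 12243.86 × 9% = 1101.95
Buyer bears: insurance 264.02 + destination terminal 347.08 + brokerage 453.55 + duty 1101.95 = 2166.60
Landed cost = invoice 11979.84 + 2166.60 = 14146.44

Total landed cost: SGD 14146.44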